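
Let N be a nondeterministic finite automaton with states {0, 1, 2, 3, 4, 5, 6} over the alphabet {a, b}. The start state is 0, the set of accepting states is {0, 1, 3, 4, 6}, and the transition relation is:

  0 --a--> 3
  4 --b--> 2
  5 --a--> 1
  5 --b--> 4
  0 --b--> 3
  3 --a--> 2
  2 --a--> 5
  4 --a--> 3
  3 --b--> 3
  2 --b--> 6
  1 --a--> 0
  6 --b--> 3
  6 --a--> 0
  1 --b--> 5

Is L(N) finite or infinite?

infinite

State 0 is reachable from the start and can reach an accepting state, and it lies on the cycle 0 → 3 → 2 → 5 → 1 → 0.
Traversing that cycle any number of times yields accepted strings of unbounded length, so the language is infinite.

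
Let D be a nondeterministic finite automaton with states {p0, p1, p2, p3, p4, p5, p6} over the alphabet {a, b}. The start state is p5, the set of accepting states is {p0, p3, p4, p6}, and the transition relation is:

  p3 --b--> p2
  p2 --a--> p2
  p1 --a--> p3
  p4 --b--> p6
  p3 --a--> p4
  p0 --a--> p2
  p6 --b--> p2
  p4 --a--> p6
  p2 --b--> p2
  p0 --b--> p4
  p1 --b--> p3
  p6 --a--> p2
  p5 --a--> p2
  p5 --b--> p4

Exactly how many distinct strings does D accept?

3

The useful subgraph on states {p4, p5, p6} is acyclic, so L(D) is finite; the longest accepting path visits 3 useful states, giving maximum string length 2.
Counting accepting paths from p5 by length: 1 of length 1, 2 of length 2. Total 3.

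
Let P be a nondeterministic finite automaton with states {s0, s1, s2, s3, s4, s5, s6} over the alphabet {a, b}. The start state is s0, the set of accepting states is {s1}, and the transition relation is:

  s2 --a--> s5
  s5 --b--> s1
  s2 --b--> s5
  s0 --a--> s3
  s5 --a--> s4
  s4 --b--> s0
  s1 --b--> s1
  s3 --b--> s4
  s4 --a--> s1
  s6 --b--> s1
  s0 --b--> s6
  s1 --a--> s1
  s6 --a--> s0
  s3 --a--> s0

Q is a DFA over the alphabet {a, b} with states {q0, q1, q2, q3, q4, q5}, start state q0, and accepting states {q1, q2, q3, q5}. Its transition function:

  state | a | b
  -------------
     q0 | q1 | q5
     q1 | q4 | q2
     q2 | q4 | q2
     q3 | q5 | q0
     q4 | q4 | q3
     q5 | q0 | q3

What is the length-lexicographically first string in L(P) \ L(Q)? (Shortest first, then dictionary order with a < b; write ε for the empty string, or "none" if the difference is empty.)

aba

The string aba is accepted by P but not by Q.
No shorter string lies in the difference, and aba is the lexicographically first length-3 string in L(P) \ L(Q).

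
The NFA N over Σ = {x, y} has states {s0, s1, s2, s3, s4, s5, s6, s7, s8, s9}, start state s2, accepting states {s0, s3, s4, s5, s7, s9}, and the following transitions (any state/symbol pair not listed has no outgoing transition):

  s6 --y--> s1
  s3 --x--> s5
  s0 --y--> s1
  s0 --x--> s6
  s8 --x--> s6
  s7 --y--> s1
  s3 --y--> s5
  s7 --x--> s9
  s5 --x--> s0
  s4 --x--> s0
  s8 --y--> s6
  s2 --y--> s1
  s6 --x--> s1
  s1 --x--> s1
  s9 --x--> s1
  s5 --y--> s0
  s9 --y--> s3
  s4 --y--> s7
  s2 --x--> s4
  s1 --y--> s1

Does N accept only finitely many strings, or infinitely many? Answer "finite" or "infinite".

finite

The useful states (reachable from s2 and able to reach an accepting state) are {s0, s2, s3, s4, s5, s7, s9}.
Restricted to these states the transition graph has no cycle, so every accepting path has bounded length and L is finite.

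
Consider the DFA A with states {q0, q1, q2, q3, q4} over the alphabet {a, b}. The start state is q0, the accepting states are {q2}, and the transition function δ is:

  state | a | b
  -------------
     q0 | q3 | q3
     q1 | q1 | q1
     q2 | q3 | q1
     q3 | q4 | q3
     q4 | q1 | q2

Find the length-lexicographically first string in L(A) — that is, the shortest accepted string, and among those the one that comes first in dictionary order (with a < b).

A breadth-first search from q0 reaches an accepting state first via the path q0 → q3 → q4 → q2 on input aab.
No string of length < 3 is accepted (BFS exhausts all shorter strings without reaching an accepting state), and aab is the lexicographically least accepting string of length 3.

aab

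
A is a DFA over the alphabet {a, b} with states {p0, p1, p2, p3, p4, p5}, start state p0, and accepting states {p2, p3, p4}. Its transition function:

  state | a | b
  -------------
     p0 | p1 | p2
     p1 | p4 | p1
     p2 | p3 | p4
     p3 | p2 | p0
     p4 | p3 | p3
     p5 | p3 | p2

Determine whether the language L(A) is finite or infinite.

infinite

State p1 is reachable from the start and can reach an accepting state, and it lies on the cycle p1 → p1.
Traversing that cycle any number of times yields accepted strings of unbounded length, so the language is infinite.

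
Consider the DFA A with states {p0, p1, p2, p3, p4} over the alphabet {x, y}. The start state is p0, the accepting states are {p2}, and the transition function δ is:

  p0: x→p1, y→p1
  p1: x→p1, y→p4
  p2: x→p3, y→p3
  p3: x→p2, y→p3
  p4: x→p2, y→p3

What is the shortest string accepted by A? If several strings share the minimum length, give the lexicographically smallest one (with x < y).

A breadth-first search from p0 reaches an accepting state first via the path p0 → p1 → p4 → p2 on input xyx.
No string of length < 3 is accepted (BFS exhausts all shorter strings without reaching an accepting state), and xyx is the lexicographically least accepting string of length 3.

xyx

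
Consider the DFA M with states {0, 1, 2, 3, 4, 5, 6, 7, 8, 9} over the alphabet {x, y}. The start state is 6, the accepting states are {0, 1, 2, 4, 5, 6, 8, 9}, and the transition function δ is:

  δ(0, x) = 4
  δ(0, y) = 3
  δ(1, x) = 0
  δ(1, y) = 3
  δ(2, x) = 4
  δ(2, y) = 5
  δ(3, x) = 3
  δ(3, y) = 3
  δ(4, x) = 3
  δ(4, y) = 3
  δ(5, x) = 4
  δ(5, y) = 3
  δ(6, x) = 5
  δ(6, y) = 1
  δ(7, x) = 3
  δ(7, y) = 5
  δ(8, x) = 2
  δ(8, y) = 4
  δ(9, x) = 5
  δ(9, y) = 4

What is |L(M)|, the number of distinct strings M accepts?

The useful subgraph on states {0, 1, 4, 5, 6} is acyclic, so L(M) is finite; the longest accepting path visits 4 useful states, giving maximum string length 3.
Counting accepting paths from 6 by length: 1 of length 0, 2 of length 1, 2 of length 2, 1 of length 3. Total 6.

6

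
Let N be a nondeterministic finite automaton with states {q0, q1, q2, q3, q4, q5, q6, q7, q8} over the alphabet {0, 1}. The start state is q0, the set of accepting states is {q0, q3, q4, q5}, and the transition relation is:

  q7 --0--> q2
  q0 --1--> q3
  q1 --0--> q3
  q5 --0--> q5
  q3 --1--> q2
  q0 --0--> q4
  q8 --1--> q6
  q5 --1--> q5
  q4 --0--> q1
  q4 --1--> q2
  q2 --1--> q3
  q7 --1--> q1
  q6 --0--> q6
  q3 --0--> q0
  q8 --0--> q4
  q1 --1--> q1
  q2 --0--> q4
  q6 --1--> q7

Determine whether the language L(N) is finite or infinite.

infinite

State q0 is reachable from the start and can reach an accepting state, and it lies on the cycle q0 → q3 → q0.
Traversing that cycle any number of times yields accepted strings of unbounded length, so the language is infinite.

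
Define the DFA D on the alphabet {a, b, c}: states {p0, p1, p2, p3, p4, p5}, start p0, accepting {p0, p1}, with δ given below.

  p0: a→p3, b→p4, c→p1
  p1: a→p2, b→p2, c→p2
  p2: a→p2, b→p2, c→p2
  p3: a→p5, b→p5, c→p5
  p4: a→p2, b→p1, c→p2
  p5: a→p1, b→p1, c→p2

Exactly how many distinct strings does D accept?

The useful subgraph on states {p0, p1, p3, p4, p5} is acyclic, so L(D) is finite; the longest accepting path visits 4 useful states, giving maximum string length 3.
Counting accepting paths from p0 by length: 1 of length 0, 1 of length 1, 1 of length 2, 6 of length 3. Total 9.

9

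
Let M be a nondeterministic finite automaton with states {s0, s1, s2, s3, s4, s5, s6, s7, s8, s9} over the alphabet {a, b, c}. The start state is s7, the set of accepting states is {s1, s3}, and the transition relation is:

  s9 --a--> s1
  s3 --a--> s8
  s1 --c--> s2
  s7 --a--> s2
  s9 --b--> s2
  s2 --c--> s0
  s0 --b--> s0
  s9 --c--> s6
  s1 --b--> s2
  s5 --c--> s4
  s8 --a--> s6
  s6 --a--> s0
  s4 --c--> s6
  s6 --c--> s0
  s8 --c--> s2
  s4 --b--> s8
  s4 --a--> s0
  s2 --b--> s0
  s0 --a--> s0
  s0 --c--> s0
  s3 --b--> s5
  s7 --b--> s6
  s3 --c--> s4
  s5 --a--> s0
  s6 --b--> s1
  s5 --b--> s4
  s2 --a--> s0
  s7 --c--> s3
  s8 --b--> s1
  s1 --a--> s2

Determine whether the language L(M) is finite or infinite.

finite

The useful states (reachable from s7 and able to reach an accepting state) are {s1, s3, s4, s5, s6, s7, s8}.
Restricted to these states the transition graph has no cycle, so every accepting path has bounded length and L is finite.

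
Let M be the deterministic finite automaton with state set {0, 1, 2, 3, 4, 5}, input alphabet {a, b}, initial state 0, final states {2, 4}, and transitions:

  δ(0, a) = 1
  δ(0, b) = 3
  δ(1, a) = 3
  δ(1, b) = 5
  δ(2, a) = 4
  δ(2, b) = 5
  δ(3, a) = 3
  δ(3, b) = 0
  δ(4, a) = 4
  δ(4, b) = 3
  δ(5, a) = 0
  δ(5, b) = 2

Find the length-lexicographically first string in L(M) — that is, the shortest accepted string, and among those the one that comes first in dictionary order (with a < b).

abb

A breadth-first search from 0 reaches an accepting state first via the path 0 → 1 → 5 → 2 on input abb.
No string of length < 3 is accepted (BFS exhausts all shorter strings without reaching an accepting state), and abb is the lexicographically least accepting string of length 3.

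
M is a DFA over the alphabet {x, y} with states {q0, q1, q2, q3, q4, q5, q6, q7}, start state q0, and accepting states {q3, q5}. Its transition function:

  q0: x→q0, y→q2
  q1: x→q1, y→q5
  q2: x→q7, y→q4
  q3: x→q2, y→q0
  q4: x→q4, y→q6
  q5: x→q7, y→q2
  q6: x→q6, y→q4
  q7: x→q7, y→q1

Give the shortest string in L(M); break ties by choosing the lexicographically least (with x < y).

A breadth-first search from q0 reaches an accepting state first via the path q0 → q2 → q7 → q1 → q5 on input yxyy.
No string of length < 4 is accepted (BFS exhausts all shorter strings without reaching an accepting state), and yxyy is the lexicographically least accepting string of length 4.

yxyy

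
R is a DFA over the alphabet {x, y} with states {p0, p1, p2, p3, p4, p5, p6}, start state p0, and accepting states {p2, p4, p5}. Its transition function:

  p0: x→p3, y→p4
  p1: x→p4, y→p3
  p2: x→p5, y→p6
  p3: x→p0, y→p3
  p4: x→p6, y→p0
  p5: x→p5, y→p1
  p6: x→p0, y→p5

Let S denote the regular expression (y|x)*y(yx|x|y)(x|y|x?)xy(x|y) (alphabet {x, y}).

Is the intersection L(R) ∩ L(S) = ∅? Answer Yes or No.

The string yxyxyx is accepted by both R and S.
Hence L(R) ∩ L(S) ≠ ∅.

No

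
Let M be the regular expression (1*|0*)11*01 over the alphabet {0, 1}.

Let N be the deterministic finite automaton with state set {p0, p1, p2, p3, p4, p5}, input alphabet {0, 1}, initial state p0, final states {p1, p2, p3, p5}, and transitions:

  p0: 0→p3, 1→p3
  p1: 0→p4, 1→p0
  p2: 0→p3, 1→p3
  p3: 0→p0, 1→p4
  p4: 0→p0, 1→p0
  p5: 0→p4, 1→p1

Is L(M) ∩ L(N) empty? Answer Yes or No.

No

The string 101 is accepted by both M and N.
Hence L(M) ∩ L(N) ≠ ∅.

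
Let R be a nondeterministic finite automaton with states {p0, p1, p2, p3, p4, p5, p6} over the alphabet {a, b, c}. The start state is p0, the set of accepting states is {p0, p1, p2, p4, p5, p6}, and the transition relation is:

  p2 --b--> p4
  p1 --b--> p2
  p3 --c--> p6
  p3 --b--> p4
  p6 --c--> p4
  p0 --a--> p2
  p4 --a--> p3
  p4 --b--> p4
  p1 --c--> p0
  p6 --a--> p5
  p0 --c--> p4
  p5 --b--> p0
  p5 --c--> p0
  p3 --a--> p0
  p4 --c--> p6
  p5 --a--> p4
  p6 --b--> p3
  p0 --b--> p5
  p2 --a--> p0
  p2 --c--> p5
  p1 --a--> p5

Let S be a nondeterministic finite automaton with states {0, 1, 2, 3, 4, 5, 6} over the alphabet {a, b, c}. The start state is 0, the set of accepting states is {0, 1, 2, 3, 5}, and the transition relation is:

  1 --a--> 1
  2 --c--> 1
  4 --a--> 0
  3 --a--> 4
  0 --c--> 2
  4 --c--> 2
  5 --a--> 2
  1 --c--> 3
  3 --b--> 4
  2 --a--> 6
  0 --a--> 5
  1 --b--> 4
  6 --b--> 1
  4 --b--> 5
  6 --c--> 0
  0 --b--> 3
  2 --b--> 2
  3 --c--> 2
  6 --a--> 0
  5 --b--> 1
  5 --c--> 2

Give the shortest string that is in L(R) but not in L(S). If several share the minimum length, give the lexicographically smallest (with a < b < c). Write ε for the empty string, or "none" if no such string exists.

The string ba is accepted by R but not by S.
No shorter string lies in the difference, and ba is the lexicographically first length-2 string in L(R) \ L(S).

ba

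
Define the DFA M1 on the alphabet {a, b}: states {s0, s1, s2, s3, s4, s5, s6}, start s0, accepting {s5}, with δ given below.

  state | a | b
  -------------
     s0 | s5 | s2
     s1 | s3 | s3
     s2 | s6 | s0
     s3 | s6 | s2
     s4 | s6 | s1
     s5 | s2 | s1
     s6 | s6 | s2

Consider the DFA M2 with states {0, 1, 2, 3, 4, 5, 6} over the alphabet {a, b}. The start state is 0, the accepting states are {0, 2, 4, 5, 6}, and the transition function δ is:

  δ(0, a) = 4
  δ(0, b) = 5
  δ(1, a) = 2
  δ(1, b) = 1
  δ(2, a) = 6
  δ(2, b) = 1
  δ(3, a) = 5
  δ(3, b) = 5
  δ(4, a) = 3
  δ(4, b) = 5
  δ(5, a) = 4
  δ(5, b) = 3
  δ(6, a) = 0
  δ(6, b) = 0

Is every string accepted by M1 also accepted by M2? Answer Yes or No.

Yes

Exploring the product automaton M1 × M2 from the start pair (s0, 0), following both machines on each input symbol, reaches 16 state pairs: (s0, 0), (s5, 4), (s2, 5), (s2, 3), (s1, 5), (s6, 4), (s0, 3), (s6, 5), (s0, 5), (s3, 4), (s3, 3), (s6, 3), (s5, 5), (s2, 4), (s1, 3), (s3, 5).
M1 accepts in {s5} and M2 accepts in {0, 2, 4, 5, 6}. The reachable pairs whose M1-component is accepting are (s5, 4), (s5, 5); in each of them the M2-component is accepting too, so the product for L(M1) \ L(M2) (M1-component accepting, M2-component rejecting) has no reachable accepting pair and the difference is empty.
Hence every string in L(M1) is also in L(M2).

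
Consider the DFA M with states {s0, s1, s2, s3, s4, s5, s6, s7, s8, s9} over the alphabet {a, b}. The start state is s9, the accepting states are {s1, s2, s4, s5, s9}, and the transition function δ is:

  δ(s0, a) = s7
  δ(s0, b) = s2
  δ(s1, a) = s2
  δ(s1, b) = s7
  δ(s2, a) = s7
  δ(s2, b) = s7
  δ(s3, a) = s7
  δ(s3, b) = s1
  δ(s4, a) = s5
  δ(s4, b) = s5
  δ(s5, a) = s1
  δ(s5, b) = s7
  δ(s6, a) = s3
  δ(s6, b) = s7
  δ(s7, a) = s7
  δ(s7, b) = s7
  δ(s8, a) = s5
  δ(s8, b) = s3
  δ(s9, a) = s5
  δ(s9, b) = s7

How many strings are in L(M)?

4

The useful subgraph on states {s1, s2, s5, s9} is acyclic, so L(M) is finite; the longest accepting path visits 4 useful states, giving maximum string length 3.
Counting accepting paths from s9 by length: 1 of length 0, 1 of length 1, 1 of length 2, 1 of length 3. Total 4.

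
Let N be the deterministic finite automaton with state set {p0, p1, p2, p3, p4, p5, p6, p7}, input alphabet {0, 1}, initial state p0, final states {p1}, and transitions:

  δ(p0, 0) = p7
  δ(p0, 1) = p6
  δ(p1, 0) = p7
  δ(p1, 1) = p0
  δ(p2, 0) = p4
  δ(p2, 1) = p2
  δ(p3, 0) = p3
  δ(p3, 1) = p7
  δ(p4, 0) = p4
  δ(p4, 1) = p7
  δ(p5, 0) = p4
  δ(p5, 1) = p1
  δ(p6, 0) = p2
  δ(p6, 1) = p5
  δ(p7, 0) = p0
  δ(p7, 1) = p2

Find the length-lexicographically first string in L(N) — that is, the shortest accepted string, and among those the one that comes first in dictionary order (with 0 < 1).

111

A breadth-first search from p0 reaches an accepting state first via the path p0 → p6 → p5 → p1 on input 111.
No string of length < 3 is accepted (BFS exhausts all shorter strings without reaching an accepting state), and 111 is the lexicographically least accepting string of length 3.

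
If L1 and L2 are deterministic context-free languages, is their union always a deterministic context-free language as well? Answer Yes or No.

No

{aⁿbⁿ : n≥0} and {aⁿb²ⁿ : n≥0} are each accepted by a deterministic PDA (push the a's; pop one per b, respectively one per two b's), but their union U is not. Suppose a DPDA M accepted U. Being deterministic, M has a single run on aⁿb²ⁿ, and since aⁿbⁿ ∈ U that run passes through an accepting configuration right after consuming the prefix aⁿbⁿ and then goes on to accept again after n more b's. Build an ordinary (nondeterministic) PDA M′ that simulates M on a's and b's and, at any moment when M is in an accepting state, may switch to a second mode in which it reads only c's, feeding each c to M as a b; M′ accepts when M does. Then M′ accepts aⁱbʲcᵏ (k≥1) exactly when both aⁱbʲ ∈ U and aⁱbʲ⁺ᵏ ∈ U, and checking the four cases (i=j or j=2i, combined with j+k=i or j+k=2i) leaves only i=j=k: so L(M′) ∩ a*b*c⁺ = {aⁿbⁿcⁿ : n≥1} would be context-free, which it is not (pumping lemma) — contradiction. (The union is an unambiguous CFL; it is determinism, not unambiguity, that fails.)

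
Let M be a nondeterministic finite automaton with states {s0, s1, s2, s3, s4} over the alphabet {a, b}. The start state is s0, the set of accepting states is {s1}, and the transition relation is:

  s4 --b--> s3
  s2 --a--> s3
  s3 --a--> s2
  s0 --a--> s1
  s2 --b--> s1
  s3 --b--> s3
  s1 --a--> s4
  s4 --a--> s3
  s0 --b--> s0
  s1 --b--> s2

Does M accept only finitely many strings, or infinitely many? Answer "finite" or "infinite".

State s0 is reachable from the start and can reach an accepting state, and it lies on the cycle s0 → s0.
Traversing that cycle any number of times yields accepted strings of unbounded length, so the language is infinite.

infinite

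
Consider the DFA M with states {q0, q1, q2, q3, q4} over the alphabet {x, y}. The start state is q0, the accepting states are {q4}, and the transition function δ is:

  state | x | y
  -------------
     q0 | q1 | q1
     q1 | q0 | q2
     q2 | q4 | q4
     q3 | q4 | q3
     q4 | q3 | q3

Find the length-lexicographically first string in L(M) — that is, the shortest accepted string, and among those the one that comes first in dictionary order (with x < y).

xyx

A breadth-first search from q0 reaches an accepting state first via the path q0 → q1 → q2 → q4 on input xyx.
No string of length < 3 is accepted (BFS exhausts all shorter strings without reaching an accepting state), and xyx is the lexicographically least accepting string of length 3.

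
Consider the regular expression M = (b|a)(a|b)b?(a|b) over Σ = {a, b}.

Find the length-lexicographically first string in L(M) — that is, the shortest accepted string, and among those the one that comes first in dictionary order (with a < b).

By inspection of the expression, no string of length less than 3 matches, and aaa is the lexicographically first match of length 3.

aaa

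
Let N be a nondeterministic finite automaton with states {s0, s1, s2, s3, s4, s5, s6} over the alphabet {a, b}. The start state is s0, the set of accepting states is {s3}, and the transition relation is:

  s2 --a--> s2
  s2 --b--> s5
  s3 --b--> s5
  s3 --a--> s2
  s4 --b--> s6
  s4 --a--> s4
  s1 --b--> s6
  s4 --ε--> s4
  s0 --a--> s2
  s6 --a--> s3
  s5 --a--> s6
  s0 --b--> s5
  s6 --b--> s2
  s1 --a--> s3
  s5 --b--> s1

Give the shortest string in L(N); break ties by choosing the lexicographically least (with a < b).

baa

A breadth-first search from s0 reaches an accepting state first via the path s0 → s5 → s6 → s3 on input baa.
No string of length < 3 is accepted (BFS exhausts all shorter strings without reaching an accepting state), and baa is the lexicographically least accepting string of length 3.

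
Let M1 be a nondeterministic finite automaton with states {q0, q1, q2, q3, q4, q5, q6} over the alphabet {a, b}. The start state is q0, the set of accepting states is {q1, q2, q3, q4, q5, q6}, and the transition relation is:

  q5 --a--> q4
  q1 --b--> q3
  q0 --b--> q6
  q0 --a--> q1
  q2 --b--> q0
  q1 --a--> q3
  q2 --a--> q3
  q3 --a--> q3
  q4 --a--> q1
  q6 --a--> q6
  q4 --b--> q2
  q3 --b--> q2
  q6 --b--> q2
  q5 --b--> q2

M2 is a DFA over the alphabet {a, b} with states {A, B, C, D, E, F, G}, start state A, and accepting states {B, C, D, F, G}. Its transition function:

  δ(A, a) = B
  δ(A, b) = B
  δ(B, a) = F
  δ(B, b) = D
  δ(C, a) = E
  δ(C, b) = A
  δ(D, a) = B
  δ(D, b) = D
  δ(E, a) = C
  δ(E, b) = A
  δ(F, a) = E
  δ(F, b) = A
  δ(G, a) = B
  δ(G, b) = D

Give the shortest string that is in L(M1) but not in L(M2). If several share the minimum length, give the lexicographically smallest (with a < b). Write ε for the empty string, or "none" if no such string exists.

aaa

The string aaa is accepted by M1 but not by M2.
No shorter string lies in the difference, and aaa is the lexicographically first length-3 string in L(M1) \ L(M2).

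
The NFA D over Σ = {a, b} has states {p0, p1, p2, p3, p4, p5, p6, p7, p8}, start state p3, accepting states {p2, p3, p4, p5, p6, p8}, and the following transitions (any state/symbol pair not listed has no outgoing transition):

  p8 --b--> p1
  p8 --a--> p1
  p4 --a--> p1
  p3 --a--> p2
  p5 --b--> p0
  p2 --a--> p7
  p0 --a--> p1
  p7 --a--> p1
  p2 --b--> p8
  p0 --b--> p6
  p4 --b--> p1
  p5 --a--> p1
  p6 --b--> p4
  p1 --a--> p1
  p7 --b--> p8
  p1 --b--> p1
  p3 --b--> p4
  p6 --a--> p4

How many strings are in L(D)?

The useful subgraph on states {p2, p3, p4, p7, p8} is acyclic, so L(D) is finite; the longest accepting path visits 4 useful states, giving maximum string length 3.
Counting accepting paths from p3 by length: 1 of length 0, 2 of length 1, 1 of length 2, 1 of length 3. Total 5.

5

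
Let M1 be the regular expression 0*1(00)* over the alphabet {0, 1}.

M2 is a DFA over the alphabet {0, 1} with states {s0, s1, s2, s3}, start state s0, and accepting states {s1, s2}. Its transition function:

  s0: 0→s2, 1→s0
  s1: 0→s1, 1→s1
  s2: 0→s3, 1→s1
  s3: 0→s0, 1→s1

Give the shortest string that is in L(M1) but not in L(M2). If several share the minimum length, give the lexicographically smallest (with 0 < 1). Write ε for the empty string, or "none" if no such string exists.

The string 1 is accepted by M1 but not by M2.
No shorter string lies in the difference, and 1 is the lexicographically first length-1 string in L(M1) \ L(M2).

1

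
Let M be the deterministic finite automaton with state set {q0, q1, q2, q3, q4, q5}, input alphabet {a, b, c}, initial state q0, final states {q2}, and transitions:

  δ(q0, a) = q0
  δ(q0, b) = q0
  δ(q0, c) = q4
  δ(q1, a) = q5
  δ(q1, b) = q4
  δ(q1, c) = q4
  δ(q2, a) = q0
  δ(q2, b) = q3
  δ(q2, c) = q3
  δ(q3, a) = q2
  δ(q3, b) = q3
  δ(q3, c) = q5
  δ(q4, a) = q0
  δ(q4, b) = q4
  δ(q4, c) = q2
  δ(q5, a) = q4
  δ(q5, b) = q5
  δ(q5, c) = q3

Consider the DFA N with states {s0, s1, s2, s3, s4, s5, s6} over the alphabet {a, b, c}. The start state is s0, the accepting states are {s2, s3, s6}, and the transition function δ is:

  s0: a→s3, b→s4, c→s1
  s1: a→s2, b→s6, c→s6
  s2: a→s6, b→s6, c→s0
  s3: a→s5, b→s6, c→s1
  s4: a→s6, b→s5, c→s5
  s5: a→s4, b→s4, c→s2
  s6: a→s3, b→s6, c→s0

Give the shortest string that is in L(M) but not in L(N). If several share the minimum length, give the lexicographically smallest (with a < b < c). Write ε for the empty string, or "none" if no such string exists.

The string cbc is accepted by M but not by N.
No shorter string lies in the difference, and cbc is the lexicographically first length-3 string in L(M) \ L(N).

cbc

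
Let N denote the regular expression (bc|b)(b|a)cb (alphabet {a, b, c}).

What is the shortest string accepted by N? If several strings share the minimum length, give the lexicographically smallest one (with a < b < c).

By inspection of the expression, no string of length less than 4 matches, and bacb is the lexicographically first match of length 4.

bacb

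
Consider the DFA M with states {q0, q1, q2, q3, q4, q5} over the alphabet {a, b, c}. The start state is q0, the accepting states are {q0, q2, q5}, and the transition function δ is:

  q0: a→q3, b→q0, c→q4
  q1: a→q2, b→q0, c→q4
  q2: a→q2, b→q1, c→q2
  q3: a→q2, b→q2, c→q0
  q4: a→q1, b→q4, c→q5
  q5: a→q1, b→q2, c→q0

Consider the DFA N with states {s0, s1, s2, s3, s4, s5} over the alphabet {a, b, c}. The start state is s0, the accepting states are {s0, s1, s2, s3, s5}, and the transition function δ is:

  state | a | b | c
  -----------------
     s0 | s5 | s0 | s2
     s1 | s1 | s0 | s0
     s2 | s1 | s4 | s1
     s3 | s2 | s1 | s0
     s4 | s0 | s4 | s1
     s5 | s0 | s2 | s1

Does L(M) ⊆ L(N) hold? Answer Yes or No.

No

The string abbb is in L(M) but not in L(N).
So L(M) ⊄ L(N).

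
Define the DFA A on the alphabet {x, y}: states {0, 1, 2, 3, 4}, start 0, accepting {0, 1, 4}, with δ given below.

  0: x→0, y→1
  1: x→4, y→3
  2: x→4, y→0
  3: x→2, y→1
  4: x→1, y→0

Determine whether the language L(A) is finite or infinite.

State 0 is reachable from the start and can reach an accepting state, and it lies on the cycle 0 → 0.
Traversing that cycle any number of times yields accepted strings of unbounded length, so the language is infinite.

infinite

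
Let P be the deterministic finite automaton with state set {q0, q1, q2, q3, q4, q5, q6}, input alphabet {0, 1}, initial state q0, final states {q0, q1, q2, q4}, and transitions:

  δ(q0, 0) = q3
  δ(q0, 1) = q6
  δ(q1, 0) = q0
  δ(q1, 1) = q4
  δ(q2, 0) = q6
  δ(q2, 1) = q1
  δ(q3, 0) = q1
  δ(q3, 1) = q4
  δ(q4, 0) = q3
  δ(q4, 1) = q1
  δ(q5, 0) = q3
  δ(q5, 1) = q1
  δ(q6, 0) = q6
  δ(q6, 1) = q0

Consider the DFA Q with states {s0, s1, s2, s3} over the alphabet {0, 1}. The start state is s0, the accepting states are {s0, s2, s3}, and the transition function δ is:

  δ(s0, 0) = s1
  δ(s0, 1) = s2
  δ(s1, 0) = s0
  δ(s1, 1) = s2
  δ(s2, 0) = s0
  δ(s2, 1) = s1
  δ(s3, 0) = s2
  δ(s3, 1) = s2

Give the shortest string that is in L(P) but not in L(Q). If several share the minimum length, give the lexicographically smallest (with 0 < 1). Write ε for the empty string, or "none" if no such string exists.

The string 11 is accepted by P but not by Q.
No shorter string lies in the difference, and 11 is the lexicographically first length-2 string in L(P) \ L(Q).

11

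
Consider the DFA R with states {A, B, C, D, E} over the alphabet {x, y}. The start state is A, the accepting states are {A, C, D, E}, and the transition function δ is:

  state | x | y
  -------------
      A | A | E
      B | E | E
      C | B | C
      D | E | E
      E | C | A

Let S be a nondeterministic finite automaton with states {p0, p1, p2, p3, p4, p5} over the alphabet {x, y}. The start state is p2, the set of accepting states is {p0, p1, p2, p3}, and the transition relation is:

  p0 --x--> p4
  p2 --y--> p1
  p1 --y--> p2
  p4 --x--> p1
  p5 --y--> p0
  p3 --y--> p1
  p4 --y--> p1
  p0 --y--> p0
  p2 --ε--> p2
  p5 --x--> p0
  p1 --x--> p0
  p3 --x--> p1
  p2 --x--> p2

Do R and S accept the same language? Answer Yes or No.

Exploring the product automaton R × S from the start pair (A, p2), following both machines on each input symbol, reaches 4 state pairs: (A, p2), (E, p1), (C, p0), (B, p4).
R accepts in {A, C, D, E} and S accepts in {p0, p1, p2, p3}. In every reachable pair the two components are either both accepting — (A, p2), (E, p1), (C, p0) — or both non-accepting, so no string is accepted by exactly one of the machines: L(R) \ L(S) and L(S) \ L(R) are both empty.
Hence every string is accepted by R iff it is accepted by S, and the two languages coincide.

Yes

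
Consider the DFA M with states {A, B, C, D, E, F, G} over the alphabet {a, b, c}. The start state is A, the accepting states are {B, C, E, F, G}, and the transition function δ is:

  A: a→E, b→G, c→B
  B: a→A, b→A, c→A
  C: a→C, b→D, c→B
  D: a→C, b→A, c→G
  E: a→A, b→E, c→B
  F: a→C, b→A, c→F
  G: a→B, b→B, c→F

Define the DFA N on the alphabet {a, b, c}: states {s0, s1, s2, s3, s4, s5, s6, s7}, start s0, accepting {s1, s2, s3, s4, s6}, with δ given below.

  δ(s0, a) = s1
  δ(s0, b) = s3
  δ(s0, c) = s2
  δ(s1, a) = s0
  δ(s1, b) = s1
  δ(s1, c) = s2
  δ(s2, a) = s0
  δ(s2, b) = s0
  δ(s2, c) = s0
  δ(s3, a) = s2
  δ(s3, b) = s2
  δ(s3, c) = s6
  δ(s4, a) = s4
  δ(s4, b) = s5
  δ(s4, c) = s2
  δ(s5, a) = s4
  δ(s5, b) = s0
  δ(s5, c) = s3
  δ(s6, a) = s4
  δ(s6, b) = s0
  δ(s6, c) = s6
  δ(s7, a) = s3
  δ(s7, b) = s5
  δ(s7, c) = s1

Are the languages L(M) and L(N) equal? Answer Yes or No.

Yes

Exploring the product automaton M × N from the start pair (A, s0), following both machines on each input symbol, reaches 7 state pairs: (A, s0), (E, s1), (G, s3), (B, s2), (F, s6), (C, s4), (D, s5).
M accepts in {B, C, E, F, G} and N accepts in {s1, s2, s3, s4, s6}. In every reachable pair the two components are either both accepting — (E, s1), (G, s3), (B, s2), (F, s6), (C, s4) — or both non-accepting, so no string is accepted by exactly one of the machines: L(M) \ L(N) and L(N) \ L(M) are both empty.
Hence every string is accepted by M iff it is accepted by N, and the two languages coincide.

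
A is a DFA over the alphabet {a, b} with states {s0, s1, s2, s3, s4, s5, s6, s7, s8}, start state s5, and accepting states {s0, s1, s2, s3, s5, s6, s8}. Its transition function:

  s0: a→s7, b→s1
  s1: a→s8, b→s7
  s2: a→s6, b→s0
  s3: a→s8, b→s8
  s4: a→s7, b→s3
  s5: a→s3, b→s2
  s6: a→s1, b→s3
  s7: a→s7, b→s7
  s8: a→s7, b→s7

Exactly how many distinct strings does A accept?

14

The useful subgraph on states {s0, s1, s2, s3, s5, s6, s8} is acyclic, so L(A) is finite; the longest accepting path visits 5 useful states, giving maximum string length 4.
Counting accepting paths from s5 by length: 1 of length 0, 2 of length 1, 4 of length 2, 3 of length 3, 4 of length 4. Total 14.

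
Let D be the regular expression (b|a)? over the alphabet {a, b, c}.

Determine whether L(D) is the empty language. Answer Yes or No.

The empty string ε matches the expression, so it belongs to L(D).
Since L(D) contains at least one string, it is not empty.

No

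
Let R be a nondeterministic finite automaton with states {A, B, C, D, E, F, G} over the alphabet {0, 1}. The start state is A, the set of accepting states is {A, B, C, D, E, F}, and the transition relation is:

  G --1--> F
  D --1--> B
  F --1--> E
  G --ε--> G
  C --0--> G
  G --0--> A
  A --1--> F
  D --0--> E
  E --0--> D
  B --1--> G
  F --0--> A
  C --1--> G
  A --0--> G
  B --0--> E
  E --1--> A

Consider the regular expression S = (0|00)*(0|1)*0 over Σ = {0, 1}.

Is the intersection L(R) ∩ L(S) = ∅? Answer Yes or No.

No

The string 00 is accepted by both R and S.
Hence L(R) ∩ L(S) ≠ ∅.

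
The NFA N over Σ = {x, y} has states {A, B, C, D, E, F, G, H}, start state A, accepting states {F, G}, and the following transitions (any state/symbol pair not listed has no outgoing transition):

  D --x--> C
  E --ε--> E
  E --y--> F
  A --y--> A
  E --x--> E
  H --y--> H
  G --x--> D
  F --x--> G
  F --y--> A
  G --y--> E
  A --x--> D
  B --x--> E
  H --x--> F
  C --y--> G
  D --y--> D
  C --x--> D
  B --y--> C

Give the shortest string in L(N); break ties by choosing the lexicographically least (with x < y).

A breadth-first search from A reaches an accepting state first via the path A → D → C → G on input xxy.
No string of length < 3 is accepted (BFS exhausts all shorter strings without reaching an accepting state), and xxy is the lexicographically least accepting string of length 3.

xxy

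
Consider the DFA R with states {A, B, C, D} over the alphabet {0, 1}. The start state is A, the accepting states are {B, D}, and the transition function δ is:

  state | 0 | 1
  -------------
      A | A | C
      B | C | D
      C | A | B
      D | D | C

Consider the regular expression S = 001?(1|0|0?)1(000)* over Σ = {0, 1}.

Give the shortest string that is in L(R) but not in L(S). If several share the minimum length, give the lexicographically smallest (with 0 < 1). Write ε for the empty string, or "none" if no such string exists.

11

The string 11 is accepted by R but not by S.
No shorter string lies in the difference, and 11 is the lexicographically first length-2 string in L(R) \ L(S).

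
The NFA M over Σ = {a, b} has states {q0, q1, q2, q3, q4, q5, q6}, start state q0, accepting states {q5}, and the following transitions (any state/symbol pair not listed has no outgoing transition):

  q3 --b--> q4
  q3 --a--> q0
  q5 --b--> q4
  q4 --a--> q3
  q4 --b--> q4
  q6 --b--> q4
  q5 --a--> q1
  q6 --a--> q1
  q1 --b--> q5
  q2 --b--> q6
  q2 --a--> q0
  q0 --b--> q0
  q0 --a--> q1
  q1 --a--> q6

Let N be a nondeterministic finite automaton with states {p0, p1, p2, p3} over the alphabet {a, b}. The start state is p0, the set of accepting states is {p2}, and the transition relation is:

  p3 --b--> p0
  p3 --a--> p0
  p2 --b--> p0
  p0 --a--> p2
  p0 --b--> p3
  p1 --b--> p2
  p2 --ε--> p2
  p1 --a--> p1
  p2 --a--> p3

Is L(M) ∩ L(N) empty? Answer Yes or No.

Exploring the product automaton M × N from the start pair (q0, p0), following both machines on each input symbol, reaches 15 state pairs: (q0, p0), (q1, p2), (q0, p3), (q6, p3), (q5, p0), (q1, p0), (q4, p0), (q4, p3), (q6, p2), (q5, p3), (q3, p2), (q3, p0), (q1, p3), (q0, p2), (q6, p0).
M accepts in {q5} and N accepts in {p2}; no reachable pair has both components accepting, so no string drives both machines to acceptance simultaneously and L(M) ∩ L(N) = ∅.
So no string is accepted by both, and the intersection is empty.

Yes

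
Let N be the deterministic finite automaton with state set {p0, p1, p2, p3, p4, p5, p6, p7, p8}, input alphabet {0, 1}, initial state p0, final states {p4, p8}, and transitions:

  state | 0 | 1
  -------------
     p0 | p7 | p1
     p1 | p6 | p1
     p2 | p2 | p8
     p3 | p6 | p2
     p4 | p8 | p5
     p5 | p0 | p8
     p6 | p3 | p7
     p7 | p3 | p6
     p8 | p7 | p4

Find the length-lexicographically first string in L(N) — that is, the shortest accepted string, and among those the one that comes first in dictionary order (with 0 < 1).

0011

A breadth-first search from p0 reaches an accepting state first via the path p0 → p7 → p3 → p2 → p8 on input 0011.
No string of length < 4 is accepted (BFS exhausts all shorter strings without reaching an accepting state), and 0011 is the lexicographically least accepting string of length 4.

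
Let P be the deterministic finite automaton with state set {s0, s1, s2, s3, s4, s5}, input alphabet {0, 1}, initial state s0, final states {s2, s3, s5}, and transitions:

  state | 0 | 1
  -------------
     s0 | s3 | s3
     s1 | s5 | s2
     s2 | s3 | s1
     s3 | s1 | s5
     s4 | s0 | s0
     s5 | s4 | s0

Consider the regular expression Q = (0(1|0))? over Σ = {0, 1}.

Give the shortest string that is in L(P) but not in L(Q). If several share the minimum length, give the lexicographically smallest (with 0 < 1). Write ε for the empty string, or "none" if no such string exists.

0

The string 0 is accepted by P but not by Q.
No shorter string lies in the difference, and 0 is the lexicographically first length-1 string in L(P) \ L(Q).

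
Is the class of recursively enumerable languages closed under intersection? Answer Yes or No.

Yes

Run the recogniser for L₁; if it accepts, run the recogniser for L₂ and accept if that accepts too. If either runs forever the input is never accepted, which is all a recogniser needs.
So the recursively enumerable languages are closed under intersection.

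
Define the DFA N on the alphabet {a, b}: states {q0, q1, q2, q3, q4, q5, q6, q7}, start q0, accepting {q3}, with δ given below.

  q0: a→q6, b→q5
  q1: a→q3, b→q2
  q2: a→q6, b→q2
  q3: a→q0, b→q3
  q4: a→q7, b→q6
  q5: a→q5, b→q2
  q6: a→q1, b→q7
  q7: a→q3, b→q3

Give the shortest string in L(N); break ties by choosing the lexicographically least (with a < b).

aaa

A breadth-first search from q0 reaches an accepting state first via the path q0 → q6 → q1 → q3 on input aaa.
No string of length < 3 is accepted (BFS exhausts all shorter strings without reaching an accepting state), and aaa is the lexicographically least accepting string of length 3.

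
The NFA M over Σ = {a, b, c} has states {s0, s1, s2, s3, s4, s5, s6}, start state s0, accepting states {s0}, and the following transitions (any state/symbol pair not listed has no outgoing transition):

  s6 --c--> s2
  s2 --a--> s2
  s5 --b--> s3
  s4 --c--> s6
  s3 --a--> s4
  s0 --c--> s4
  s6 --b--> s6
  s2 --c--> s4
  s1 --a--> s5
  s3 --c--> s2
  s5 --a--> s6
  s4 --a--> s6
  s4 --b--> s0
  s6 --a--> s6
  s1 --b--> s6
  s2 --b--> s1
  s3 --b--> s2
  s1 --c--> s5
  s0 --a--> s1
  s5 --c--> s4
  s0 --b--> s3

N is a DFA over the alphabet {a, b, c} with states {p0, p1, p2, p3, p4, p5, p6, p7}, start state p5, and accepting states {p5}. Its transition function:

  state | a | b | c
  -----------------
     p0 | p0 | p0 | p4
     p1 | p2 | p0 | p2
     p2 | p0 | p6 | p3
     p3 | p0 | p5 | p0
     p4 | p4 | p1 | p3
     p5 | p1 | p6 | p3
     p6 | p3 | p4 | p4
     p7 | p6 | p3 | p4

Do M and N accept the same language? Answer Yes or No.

Exploring the product automaton M × N from the start pair (s0, p5), following both machines on each input symbol, reaches 7 state pairs: (s0, p5), (s1, p1), (s3, p6), (s4, p3), (s5, p2), (s6, p0), (s2, p4).
M accepts in {s0} and N accepts in {p5}. In every reachable pair the two components are either both accepting — (s0, p5) — or both non-accepting, so no string is accepted by exactly one of the machines: L(M) \ L(N) and L(N) \ L(M) are both empty.
Hence every string is accepted by M iff it is accepted by N, and the two languages coincide.

Yes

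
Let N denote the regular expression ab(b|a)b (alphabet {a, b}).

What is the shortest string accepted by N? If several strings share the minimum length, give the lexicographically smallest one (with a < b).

By inspection of the expression, no string of length less than 4 matches, and abab is the lexicographically first match of length 4.

abab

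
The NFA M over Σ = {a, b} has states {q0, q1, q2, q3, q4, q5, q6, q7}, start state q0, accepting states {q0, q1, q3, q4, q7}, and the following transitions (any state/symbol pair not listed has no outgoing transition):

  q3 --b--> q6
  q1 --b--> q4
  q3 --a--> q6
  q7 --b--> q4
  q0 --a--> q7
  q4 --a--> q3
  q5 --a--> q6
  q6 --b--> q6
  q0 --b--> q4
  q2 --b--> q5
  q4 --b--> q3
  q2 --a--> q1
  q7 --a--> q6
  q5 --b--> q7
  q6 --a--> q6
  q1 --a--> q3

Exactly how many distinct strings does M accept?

8

The useful subgraph on states {q0, q3, q4, q7} is acyclic, so L(M) is finite; the longest accepting path visits 4 useful states, giving maximum string length 3.
Counting accepting paths from q0 by length: 1 of length 0, 2 of length 1, 3 of length 2, 2 of length 3. Total 8.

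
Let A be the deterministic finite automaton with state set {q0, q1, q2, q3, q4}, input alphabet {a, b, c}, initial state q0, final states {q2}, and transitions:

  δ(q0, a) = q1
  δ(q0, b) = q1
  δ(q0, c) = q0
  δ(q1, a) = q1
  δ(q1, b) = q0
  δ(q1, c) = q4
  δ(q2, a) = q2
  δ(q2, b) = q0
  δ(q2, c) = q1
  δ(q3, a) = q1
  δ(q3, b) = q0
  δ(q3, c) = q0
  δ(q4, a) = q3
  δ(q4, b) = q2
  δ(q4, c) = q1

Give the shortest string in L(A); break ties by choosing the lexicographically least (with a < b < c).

acb

A breadth-first search from q0 reaches an accepting state first via the path q0 → q1 → q4 → q2 on input acb.
No string of length < 3 is accepted (BFS exhausts all shorter strings without reaching an accepting state), and acb is the lexicographically least accepting string of length 3.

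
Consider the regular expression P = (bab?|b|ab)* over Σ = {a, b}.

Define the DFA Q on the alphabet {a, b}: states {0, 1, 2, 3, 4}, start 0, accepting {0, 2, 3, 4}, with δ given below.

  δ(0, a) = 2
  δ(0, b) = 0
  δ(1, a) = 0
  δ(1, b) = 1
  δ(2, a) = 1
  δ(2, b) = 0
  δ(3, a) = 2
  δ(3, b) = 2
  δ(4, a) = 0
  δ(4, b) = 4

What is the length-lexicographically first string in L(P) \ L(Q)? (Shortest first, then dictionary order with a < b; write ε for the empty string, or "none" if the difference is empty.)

baab

The string baab is accepted by P but not by Q.
No shorter string lies in the difference, and baab is the lexicographically first length-4 string in L(P) \ L(Q).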